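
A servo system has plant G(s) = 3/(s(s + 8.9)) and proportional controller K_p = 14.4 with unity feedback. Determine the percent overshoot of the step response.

From 1 + K_pG(s) = 0: s² + 8.9s + 43.2 = 0 ⇒ ω_n = 6.573, ζ = 0.677.
%OS = 100·exp(−πζ/√(1−ζ²)) = 100·exp(−π·0.677/√0.5416) = 5.56%.

5.56%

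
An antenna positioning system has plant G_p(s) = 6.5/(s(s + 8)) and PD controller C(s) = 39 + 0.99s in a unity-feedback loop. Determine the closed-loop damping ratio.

Forward path: (39 + 0.99s)·6.5/(s(s+8)). The closed-loop characteristic equation is s² + (8 + 6.5·0.99)s + 6.5·39 = 0.
That is s² + 14.43s + 253.5 = 0, so ω_n = 15.92 rad/s and ζ = 14.43/(2·15.92) = 0.4533.

ζ = 0.453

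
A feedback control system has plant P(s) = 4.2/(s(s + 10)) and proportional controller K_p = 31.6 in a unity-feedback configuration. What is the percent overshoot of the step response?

22%

From 1 + K_pP(s) = 0: s² + 10s + 132.7 = 0 ⇒ ω_n = 11.52, ζ = 0.434.
%OS = 100·exp(−πζ/√(1−ζ²)) = 100·exp(−π·0.434/√0.8116) = 22%.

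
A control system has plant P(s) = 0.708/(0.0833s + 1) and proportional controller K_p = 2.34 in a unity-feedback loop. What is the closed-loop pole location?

s = -31.89

Closed loop: T(s) = K_p·P/(1+K_p·P) = 1.657/(0.0833s + 1 + 1.657), with pole at s = −(1 + 1.657)/0.0833 = −31.89.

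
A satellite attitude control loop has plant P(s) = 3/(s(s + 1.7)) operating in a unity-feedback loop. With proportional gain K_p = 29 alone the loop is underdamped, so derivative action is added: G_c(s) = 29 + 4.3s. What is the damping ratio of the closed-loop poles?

ζ = 0.783

Forward path: (29 + 4.3s)·3/(s(s+1.7)). The closed-loop characteristic equation is s² + (1.7 + 3·4.3)s + 3·29 = 0.
That is s² + 14.6s + 87 = 0, so ω_n = 9.327 rad/s and ζ = 14.6/(2·9.327) = 0.7826.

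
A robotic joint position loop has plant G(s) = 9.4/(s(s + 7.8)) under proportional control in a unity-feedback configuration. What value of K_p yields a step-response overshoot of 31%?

From %OS = 100·exp(−πζ/√(1−ζ²)) = 31%, ζ = −ln(0.31)/√(π²+ln²(0.31)) = 0.3493.
Characteristic equation s² + 7.8s + 9.4K_p = 0 gives ζ = 7.8/(2√(9.4K_p)).
Setting ζ = 0.3493: √(9.4K_p) = 7.8/(2·0.3493) = 11.16, so K_p = 124.7/9.4 = 13.3.

K_p = 13.3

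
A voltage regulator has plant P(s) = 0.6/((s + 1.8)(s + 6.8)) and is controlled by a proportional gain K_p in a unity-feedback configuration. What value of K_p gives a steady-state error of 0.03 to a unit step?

K_p = 660

Steady-state error for a unit step on this type-0 loop is 1/(1 + K_p·P(0)).
P(0) = 0.04902. Require 1/(1 + K_p·0.04902) = 0.03, so 1 + 0.04902·K_p = 33.33.
K_p = (33.33 − 1)/0.04902 = 660.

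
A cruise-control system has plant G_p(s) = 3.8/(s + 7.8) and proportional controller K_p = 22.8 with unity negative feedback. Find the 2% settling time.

T_s ≈ 0.0424 s

Closed-loop transfer function: T(s) = K_p·G_p(s)/(1 + K_p·G_p(s)) = 86.64/(s + 7.8 + 86.64) = 86.64/(s + 94.44).
Time constant τ = 1/94.44 = 0.01059 s, so the 2% settling time is about 4τ = 0.0424 s.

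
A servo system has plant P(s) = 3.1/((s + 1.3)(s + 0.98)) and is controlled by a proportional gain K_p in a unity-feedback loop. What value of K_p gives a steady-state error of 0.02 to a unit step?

The loop is type 0, so e_ss(step) = 1/(1 + K_pos) with K_pos = K_p·P(0).
P(0) = 2.433. Require 1/(1 + K_p·2.433) = 0.02, so 1 + 2.433·K_p = 50.
K_p = (50 − 1)/2.433 = 20.1.

K_p = 20.1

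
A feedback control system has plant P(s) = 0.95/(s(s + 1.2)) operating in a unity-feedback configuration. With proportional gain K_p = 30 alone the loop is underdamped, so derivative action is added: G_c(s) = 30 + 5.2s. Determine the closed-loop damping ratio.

ζ = 0.575

Forward path: (30 + 5.2s)·0.95/(s(s+1.2)). The closed-loop characteristic equation is s² + (1.2 + 0.95·5.2)s + 0.95·30 = 0.
That is s² + 6.14s + 28.5 = 0, so ω_n = 5.339 rad/s and ζ = 6.14/(2·5.339) = 0.5751.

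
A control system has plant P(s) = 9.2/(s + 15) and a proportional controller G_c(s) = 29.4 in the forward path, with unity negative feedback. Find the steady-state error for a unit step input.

0.0525

The loop is type 0. Static position error constant K_pos = G_c(0)·P(0) = 29.4·0.6133 = 18.03.
Steady-state error to a unit step: e_ss = 1/(1+K_pos) = 1/19.03 = 0.0525.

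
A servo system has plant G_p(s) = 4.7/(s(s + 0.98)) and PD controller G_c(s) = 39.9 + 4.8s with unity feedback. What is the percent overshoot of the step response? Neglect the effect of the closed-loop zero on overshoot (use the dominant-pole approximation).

Forward path: (39.9 + 4.8s)·4.7/(s(s+0.98)). The closed-loop characteristic equation is s² + (0.98 + 4.7·4.8)s + 4.7·39.9 = 0.
That is s² + 23.54s + 187.5 = 0, so ω_n = 13.69 rad/s and ζ = 23.54/(2·13.69) = 0.8595.
%OS = 100·exp(−πζ/√(1−ζ²)) = 0.508%.

0.508%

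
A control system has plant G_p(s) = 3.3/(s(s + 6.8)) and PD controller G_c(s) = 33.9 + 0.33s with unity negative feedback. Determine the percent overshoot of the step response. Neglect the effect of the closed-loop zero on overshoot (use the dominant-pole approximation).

Forward path: (33.9 + 0.33s)·3.3/(s(s+6.8)). The closed-loop characteristic equation is s² + (6.8 + 3.3·0.33)s + 3.3·33.9 = 0.
That is s² + 7.889s + 111.9 = 0, so ω_n = 10.58 rad/s and ζ = 7.889/(2·10.58) = 0.3729.
%OS = 100·exp(−πζ/√(1−ζ²)) = 28.3%.

28.3%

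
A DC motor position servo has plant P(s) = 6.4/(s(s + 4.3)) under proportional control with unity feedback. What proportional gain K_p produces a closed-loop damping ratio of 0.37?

Closed-loop characteristic equation: s² + 4.3s + K_p·6.4 = 0.
So ω_n = √(6.4K_p) and 2ζω_n = 4.3, giving ζ = 4.3/(2√(6.4K_p)).
Setting ζ = 0.37: √(6.4K_p) = 4.3/(2·0.37) = 5.811, so K_p = 33.77/6.4 = 5.28.

K_p = 5.28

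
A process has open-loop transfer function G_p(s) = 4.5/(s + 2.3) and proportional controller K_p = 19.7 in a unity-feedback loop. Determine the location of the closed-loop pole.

Closed-loop transfer function: T(s) = K_p·G_p(s)/(1 + K_p·G_p(s)) = 88.65/(s + 2.3 + 88.65) = 88.65/(s + 90.95).
The closed-loop pole is at s = −90.95.

s = -90.95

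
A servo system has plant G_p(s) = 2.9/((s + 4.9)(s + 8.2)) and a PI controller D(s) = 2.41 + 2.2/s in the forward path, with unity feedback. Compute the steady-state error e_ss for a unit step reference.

0

The open loop D(s)G_p(s) has a pole at the origin (type 1), so the static position error constant is infinite and e_ss = 1/(1+∞) = 0.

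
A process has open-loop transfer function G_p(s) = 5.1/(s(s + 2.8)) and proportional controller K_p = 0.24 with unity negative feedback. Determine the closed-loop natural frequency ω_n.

ω_n = 1.11 rad/s

With unity feedback the closed-loop characteristic equation is s² + 2.8s + 0.24·5.1 = s² + 2.8s + 1.224 = 0.
So ω_n² = 1.224 ⇒ ω_n = 1.106 rad/s, and ζ = 2.8/(2ω_n) = 1.27.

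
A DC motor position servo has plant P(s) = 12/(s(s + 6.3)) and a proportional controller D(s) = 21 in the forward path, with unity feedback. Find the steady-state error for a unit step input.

0

The open loop D(s)P(s) has a pole at the origin (type 1), so the static position error constant is infinite and e_ss = 1/(1+∞) = 0.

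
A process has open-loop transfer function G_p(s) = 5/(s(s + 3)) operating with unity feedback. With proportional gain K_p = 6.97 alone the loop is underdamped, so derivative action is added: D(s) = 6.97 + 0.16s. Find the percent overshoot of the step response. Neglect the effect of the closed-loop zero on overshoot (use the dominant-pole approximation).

34.4%

Forward path: (6.97 + 0.16s)·5/(s(s+3)). The closed-loop characteristic equation is s² + (3 + 5·0.16)s + 5·6.97 = 0.
That is s² + 3.8s + 34.85 = 0, so ω_n = 5.903 rad/s and ζ = 3.8/(2·5.903) = 0.3218.
%OS = 100·exp(−πζ/√(1−ζ²)) = 34.4%.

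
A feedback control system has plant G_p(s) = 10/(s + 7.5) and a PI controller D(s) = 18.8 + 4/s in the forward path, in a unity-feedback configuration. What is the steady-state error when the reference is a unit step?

The open loop D(s)G_p(s) has a pole at the origin (type 1), so the static position error constant is infinite and e_ss = 1/(1+∞) = 0.

0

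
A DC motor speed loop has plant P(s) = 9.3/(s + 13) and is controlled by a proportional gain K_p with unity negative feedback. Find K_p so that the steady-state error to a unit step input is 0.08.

K_p = 16.1

Steady-state error for a unit step on this type-0 loop is 1/(1 + K_p·P(0)).
P(0) = 0.7154. Require 1/(1 + K_p·0.7154) = 0.08, so 1 + 0.7154·K_p = 12.5.
K_p = (12.5 − 1)/0.7154 = 16.1.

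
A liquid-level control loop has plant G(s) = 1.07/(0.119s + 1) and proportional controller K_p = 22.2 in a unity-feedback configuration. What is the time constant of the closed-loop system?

Closed loop: T(s) = K_p·G/(1+K_p·G) = 23.75/(0.119s + 1 + 23.75), with pole at s = −(1 + 23.75)/0.119 = −208.
Closed-loop time constant τ = 1/208 = 0.00481 s.

τ = 0.00481 s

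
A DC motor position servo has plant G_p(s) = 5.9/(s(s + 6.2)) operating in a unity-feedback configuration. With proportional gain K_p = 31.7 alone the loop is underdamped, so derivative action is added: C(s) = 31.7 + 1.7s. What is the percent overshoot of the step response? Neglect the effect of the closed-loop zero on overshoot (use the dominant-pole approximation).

9.87%

Forward path: (31.7 + 1.7s)·5.9/(s(s+6.2)). The closed-loop characteristic equation is s² + (6.2 + 5.9·1.7)s + 5.9·31.7 = 0.
That is s² + 16.23s + 187 = 0, so ω_n = 13.68 rad/s and ζ = 16.23/(2·13.68) = 0.5934.
%OS = 100·exp(−πζ/√(1−ζ²)) = 9.87%.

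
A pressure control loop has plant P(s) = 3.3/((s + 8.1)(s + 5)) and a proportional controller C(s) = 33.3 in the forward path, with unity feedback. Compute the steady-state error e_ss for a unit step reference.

0.269

The loop is type 0. Static position error constant K_pos = C(0)·P(0) = 33.3·0.08148 = 2.713.
Steady-state error to a unit step: e_ss = 1/(1+K_pos) = 1/3.713 = 0.269.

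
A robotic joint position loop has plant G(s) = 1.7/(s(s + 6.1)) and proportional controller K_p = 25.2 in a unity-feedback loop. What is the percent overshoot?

The closed-loop denominator s² + 6.1s + 42.84 gives ω_n = √42.84 = 6.545 and ζ = 6.1/(2ω_n) = 0.466.
%OS = 100·exp(−πζ/√(1−ζ²)) = 100·exp(−π·0.466/√0.7829) = 19.1%.

19.1%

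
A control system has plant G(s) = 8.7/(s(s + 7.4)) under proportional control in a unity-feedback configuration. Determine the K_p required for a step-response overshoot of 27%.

K_p = 10.6

From %OS = 100·exp(−πζ/√(1−ζ²)) = 27%, ζ = −ln(0.27)/√(π²+ln²(0.27)) = 0.3847.
Characteristic equation s² + 7.4s + 8.7K_p = 0 gives ζ = 7.4/(2√(8.7K_p)).
Setting ζ = 0.3847: √(8.7K_p) = 7.4/(2·0.3847) = 9.618, so K_p = 92.5/8.7 = 10.6.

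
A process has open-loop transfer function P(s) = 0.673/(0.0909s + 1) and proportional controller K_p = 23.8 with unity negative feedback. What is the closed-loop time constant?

Closed loop: T(s) = K_p·P/(1+K_p·P) = 16.02/(0.0909s + 1 + 16.02), with pole at s = −(1 + 16.02)/0.0909 = −187.2.
Closed-loop time constant τ = 1/187.2 = 0.00534 s.

τ = 0.00534 s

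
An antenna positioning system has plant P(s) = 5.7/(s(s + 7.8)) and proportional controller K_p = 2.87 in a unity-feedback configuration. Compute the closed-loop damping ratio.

ζ = 0.964

With unity feedback the closed-loop characteristic equation is s² + 7.8s + 2.87·5.7 = s² + 7.8s + 16.36 = 0.
So ω_n² = 16.36 ⇒ ω_n = 4.045 rad/s, and ζ = 7.8/(2ω_n) = 0.964.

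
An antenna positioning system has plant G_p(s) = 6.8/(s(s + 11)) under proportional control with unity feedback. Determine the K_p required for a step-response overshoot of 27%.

From %OS = 100·exp(−πζ/√(1−ζ²)) = 27%, ζ = −ln(0.27)/√(π²+ln²(0.27)) = 0.3847.
Characteristic equation s² + 11s + 6.8K_p = 0 gives ζ = 11/(2√(6.8K_p)).
Setting ζ = 0.3847: √(6.8K_p) = 11/(2·0.3847) = 14.3, so K_p = 204.4/6.8 = 30.1.

K_p = 30.1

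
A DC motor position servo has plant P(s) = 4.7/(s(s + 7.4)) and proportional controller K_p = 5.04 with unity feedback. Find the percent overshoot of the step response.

Closed-loop characteristic equation: s² + 7.4s + 23.69 = 0, so ω_n = 4.867 rad/s and ζ = 7.4/(2·4.867) = 0.7602.
%OS = 100·exp(−πζ/√(1−ζ²)) = 100·exp(−π·0.7602/√0.4221) = 2.53%.

2.53%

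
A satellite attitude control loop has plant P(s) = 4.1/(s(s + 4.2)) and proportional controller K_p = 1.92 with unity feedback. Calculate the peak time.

Closed-loop characteristic equation: s² + 4.2s + 7.872 = 0, so ω_n = 2.806 rad/s and ζ = 4.2/(2·2.806) = 0.7485.
Damped frequency ω_d = ω_n√(1−ζ²) = 1.861 rad/s, so peak time T_p = π/ω_d = 1.69 s.

T_p = 1.69 s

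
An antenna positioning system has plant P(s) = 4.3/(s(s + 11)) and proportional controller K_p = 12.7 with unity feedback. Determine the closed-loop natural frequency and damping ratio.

The closed-loop denominator is s(s+11) + 12.7·4.3 = s² + 11s + 54.61.
Matching s² + 2ζω_n s + ω_n²: ω_n = √54.61 = 7.39 rad/s and 2ζω_n = 11, so ζ = 11/(2·7.39) = 0.744.

ω_n = 7.39 rad/s, ζ = 0.744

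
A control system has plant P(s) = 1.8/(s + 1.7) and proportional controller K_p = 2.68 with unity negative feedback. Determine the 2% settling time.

T_s ≈ 0.613 s

Closed-loop transfer function: T(s) = K_p·P(s)/(1 + K_p·P(s)) = 4.824/(s + 1.7 + 4.824) = 4.824/(s + 6.524).
Time constant τ = 1/6.524 = 0.1533 s, so the 2% settling time is about 4τ = 0.613 s.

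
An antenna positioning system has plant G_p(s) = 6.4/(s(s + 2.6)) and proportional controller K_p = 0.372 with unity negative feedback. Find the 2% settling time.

Closed-loop characteristic equation: s² + 2.6s + 2.381 = 0, so ω_n = 1.543 rad/s and ζ = 2.6/(2·1.543) = 0.8425.
2% settling time T_s ≈ 4/(ζω_n) = 4/1.3 = 3.08 s.

T_s ≈ 3.08 s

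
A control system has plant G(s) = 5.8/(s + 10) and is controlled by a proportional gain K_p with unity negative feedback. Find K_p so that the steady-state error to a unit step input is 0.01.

Steady-state error for a unit step on this type-0 loop is 1/(1 + K_p·G(0)).
G(0) = 0.58. Require 1/(1 + K_p·0.58) = 0.01, so 1 + 0.58·K_p = 100.
K_p = (100 − 1)/0.58 = 171.

K_p = 171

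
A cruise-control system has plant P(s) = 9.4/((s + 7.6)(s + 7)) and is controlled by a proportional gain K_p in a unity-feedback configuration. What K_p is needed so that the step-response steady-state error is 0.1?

K_p = 50.9

For a type-0 loop with proportional control, e_ss = 1/(1 + K_p·P(0)).
P(0) = 0.1767. Require 1/(1 + K_p·0.1767) = 0.1, so 1 + 0.1767·K_p = 10.
K_p = (10 − 1)/0.1767 = 50.9.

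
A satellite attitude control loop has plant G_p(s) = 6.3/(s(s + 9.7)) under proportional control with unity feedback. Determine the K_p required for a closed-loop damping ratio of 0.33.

K_p = 34.3

Closed-loop characteristic equation: s² + 9.7s + K_p·6.3 = 0.
So ω_n = √(6.3K_p) and 2ζω_n = 9.7, giving ζ = 9.7/(2√(6.3K_p)).
Setting ζ = 0.33: √(6.3K_p) = 9.7/(2·0.33) = 14.7, so K_p = 216/6.3 = 34.3.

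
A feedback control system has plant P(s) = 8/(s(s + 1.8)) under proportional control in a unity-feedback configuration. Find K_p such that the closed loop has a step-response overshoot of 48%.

K_p = 1.96

From %OS = 100·exp(−πζ/√(1−ζ²)) = 48%, ζ = −ln(0.48)/√(π²+ln²(0.48)) = 0.2275.
Characteristic equation s² + 1.8s + 8K_p = 0 gives ζ = 1.8/(2√(8K_p)).
Setting ζ = 0.2275: √(8K_p) = 1.8/(2·0.2275) = 3.956, so K_p = 15.65/8 = 1.96.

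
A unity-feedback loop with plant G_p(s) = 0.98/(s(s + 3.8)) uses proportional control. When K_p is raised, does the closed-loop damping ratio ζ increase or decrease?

ζ = 3.8/(2√(0.98K_p)); increasing K_p raises the denominator, so ζ falls.

decrease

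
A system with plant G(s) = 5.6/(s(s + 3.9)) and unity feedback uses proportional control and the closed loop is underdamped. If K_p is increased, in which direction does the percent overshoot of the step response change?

increase

Characteristic equation s² + 3.9s + K_p·5.6 = 0: raising K_p raises ω_n while 2ζω_n = 3.9 is fixed, so ζ falls and overshoot grows.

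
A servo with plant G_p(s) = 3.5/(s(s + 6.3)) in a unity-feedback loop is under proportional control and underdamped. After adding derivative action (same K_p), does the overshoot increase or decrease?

decrease

The derivative term adds K·K_d to the s-coefficient of the characteristic equation, raising 2ζω_n while ω_n is unchanged; ζ increases, so overshoot decreases.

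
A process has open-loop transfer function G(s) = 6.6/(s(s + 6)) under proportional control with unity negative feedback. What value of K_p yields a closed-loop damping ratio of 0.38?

K_p = 9.44

Closed-loop characteristic equation: s² + 6s + K_p·6.6 = 0.
So ω_n = √(6.6K_p) and 2ζω_n = 6, giving ζ = 6/(2√(6.6K_p)).
Setting ζ = 0.38: √(6.6K_p) = 6/(2·0.38) = 7.895, so K_p = 62.33/6.6 = 9.44.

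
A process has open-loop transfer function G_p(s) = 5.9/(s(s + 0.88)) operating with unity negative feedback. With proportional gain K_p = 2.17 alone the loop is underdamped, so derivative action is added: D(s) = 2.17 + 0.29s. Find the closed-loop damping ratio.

Forward path: (2.17 + 0.29s)·5.9/(s(s+0.88)). The closed-loop characteristic equation is s² + (0.88 + 5.9·0.29)s + 5.9·2.17 = 0.
That is s² + 2.591s + 12.8 = 0, so ω_n = 3.578 rad/s and ζ = 2.591/(2·3.578) = 0.3621.

ζ = 0.362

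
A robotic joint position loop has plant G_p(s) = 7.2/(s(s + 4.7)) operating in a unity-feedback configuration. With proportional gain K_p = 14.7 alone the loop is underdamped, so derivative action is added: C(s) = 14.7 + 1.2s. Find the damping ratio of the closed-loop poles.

Forward path: (14.7 + 1.2s)·7.2/(s(s+4.7)). The closed-loop characteristic equation is s² + (4.7 + 7.2·1.2)s + 7.2·14.7 = 0.
That is s² + 13.34s + 105.8 = 0, so ω_n = 10.29 rad/s and ζ = 13.34/(2·10.29) = 0.6483.

ζ = 0.648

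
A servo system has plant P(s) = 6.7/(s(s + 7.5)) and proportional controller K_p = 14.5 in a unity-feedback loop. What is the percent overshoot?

From 1 + K_pP(s) = 0: s² + 7.5s + 97.15 = 0 ⇒ ω_n = 9.856, ζ = 0.3805.
%OS = 100·exp(−πζ/√(1−ζ²)) = 100·exp(−π·0.3805/√0.8552) = 27.5%.

27.5%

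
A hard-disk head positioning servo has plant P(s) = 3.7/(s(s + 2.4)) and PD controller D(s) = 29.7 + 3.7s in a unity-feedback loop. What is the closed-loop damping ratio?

ζ = 0.767

Forward path: (29.7 + 3.7s)·3.7/(s(s+2.4)). The closed-loop characteristic equation is s² + (2.4 + 3.7·3.7)s + 3.7·29.7 = 0.
That is s² + 16.09s + 109.9 = 0, so ω_n = 10.48 rad/s and ζ = 16.09/(2·10.48) = 0.7674.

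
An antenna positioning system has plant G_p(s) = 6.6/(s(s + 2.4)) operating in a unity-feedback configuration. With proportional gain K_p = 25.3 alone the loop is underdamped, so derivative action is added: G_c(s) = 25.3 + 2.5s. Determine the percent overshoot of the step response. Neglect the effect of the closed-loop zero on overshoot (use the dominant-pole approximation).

3.44%

Forward path: (25.3 + 2.5s)·6.6/(s(s+2.4)). The closed-loop characteristic equation is s² + (2.4 + 6.6·2.5)s + 6.6·25.3 = 0.
That is s² + 18.9s + 167 = 0, so ω_n = 12.92 rad/s and ζ = 18.9/(2·12.92) = 0.7313.
%OS = 100·exp(−πζ/√(1−ζ²)) = 3.44%.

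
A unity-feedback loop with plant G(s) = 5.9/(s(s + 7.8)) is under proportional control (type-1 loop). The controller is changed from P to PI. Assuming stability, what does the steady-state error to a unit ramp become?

0

The integrator raises the loop to type 2, so K_v → ∞ and e_ss to a ramp is zero.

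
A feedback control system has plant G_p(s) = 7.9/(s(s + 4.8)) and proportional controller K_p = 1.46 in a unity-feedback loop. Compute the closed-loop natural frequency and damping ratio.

ω_n = 3.4 rad/s, ζ = 0.707

The closed-loop denominator is s(s+4.8) + 1.46·7.9 = s² + 4.8s + 11.53.
So ω_n² = 11.53 ⇒ ω_n = 3.396 rad/s, and ζ = 4.8/(2ω_n) = 0.707.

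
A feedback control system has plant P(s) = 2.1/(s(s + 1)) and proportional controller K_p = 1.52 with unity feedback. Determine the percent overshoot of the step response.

The closed-loop denominator s² + 1s + 3.192 gives ω_n = √3.192 = 1.787 and ζ = 1/(2ω_n) = 0.2799.
%OS = 100·exp(−πζ/√(1−ζ²)) = 100·exp(−π·0.2799/√0.9217) = 40%.

40%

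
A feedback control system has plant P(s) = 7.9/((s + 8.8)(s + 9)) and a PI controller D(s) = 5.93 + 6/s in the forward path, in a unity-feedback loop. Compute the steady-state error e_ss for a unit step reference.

0

The open loop D(s)P(s) has a pole at the origin (type 1), so the static position error constant is infinite and e_ss = 1/(1+∞) = 0.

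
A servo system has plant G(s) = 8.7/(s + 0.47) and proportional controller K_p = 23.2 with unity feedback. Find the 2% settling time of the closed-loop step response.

T_s ≈ 0.0198 s

Closed-loop transfer function: T(s) = K_p·G(s)/(1 + K_p·G(s)) = 201.8/(s + 0.47 + 201.8) = 201.8/(s + 202.3).
Time constant τ = 1/202.3 = 0.004943 s, so the 2% settling time is about 4τ = 0.0198 s.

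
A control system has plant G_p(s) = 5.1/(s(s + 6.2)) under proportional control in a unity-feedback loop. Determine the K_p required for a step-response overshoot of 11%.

From %OS = 100·exp(−πζ/√(1−ζ²)) = 11%, ζ = −ln(0.11)/√(π²+ln²(0.11)) = 0.5749.
Characteristic equation s² + 6.2s + 5.1K_p = 0 gives ζ = 6.2/(2√(5.1K_p)).
Setting ζ = 0.5749: √(5.1K_p) = 6.2/(2·0.5749) = 5.392, so K_p = 29.08/5.1 = 5.7.

K_p = 5.7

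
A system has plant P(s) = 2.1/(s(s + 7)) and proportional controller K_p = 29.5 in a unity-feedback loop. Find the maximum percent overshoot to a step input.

21%

From 1 + K_pP(s) = 0: s² + 7s + 61.95 = 0 ⇒ ω_n = 7.871, ζ = 0.4447.
%OS = 100·exp(−πζ/√(1−ζ²)) = 100·exp(−π·0.4447/√0.8023) = 21%.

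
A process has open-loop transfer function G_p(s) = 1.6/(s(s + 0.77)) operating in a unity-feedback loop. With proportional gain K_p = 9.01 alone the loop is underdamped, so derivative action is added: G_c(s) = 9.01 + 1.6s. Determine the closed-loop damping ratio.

ζ = 0.439

Forward path: (9.01 + 1.6s)·1.6/(s(s+0.77)). The closed-loop characteristic equation is s² + (0.77 + 1.6·1.6)s + 1.6·9.01 = 0.
That is s² + 3.33s + 14.42 = 0, so ω_n = 3.797 rad/s and ζ = 3.33/(2·3.797) = 0.4385.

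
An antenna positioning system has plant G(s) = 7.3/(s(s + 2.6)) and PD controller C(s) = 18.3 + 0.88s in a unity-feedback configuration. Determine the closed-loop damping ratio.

Forward path: (18.3 + 0.88s)·7.3/(s(s+2.6)). The closed-loop characteristic equation is s² + (2.6 + 7.3·0.88)s + 7.3·18.3 = 0.
That is s² + 9.024s + 133.6 = 0, so ω_n = 11.56 rad/s and ζ = 9.024/(2·11.56) = 0.3904.

ζ = 0.39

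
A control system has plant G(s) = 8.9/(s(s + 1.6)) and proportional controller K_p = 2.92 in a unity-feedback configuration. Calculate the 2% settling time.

T_s ≈ 5 s

From 1 + K_pG(s) = 0: s² + 1.6s + 25.99 = 0 ⇒ ω_n = 5.098, ζ = 0.1569.
2% settling time T_s ≈ 4/(ζω_n) = 4/0.8 = 5 s.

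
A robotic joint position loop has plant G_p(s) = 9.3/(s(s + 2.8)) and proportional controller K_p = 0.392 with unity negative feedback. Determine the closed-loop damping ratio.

ζ = 0.733

With unity feedback the closed-loop characteristic equation is s² + 2.8s + 0.392·9.3 = s² + 2.8s + 3.646 = 0.
Matching s² + 2ζω_n s + ω_n²: ω_n = √3.646 = 1.909 rad/s and 2ζω_n = 2.8, so ζ = 2.8/(2·1.909) = 0.733.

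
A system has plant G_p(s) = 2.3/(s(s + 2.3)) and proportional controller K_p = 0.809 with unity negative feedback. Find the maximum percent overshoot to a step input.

The closed-loop denominator s² + 2.3s + 1.861 gives ω_n = √1.861 = 1.364 and ζ = 2.3/(2ω_n) = 0.8431.
%OS = 100·exp(−πζ/√(1−ζ²)) = 100·exp(−π·0.8431/√0.2892) = 0.727%.

0.727%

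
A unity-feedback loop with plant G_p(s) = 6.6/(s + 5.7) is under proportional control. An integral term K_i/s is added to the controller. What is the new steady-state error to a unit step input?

0

Adding integral action puts a pole at s = 0 in the forward path, raising the system type to 1; a type-1 loop has zero steady-state error to a step.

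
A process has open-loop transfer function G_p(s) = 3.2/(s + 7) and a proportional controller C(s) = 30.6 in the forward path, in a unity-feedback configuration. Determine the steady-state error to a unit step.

The loop is type 0. Static position error constant K_pos = C(0)·G_p(0) = 30.6·0.4571 = 13.99.
Steady-state error to a unit step: e_ss = 1/(1+K_pos) = 1/14.99 = 0.0667.

0.0667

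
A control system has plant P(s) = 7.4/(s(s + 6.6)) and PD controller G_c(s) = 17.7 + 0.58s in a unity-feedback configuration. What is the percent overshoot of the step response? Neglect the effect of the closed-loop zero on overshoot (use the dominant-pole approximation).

Forward path: (17.7 + 0.58s)·7.4/(s(s+6.6)). The closed-loop characteristic equation is s² + (6.6 + 7.4·0.58)s + 7.4·17.7 = 0.
That is s² + 10.89s + 131 = 0, so ω_n = 11.44 rad/s and ζ = 10.89/(2·11.44) = 0.4759.
%OS = 100·exp(−πζ/√(1−ζ²)) = 18.3%.

18.3%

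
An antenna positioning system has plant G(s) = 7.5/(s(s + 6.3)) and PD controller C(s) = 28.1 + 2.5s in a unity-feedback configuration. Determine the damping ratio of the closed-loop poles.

Forward path: (28.1 + 2.5s)·7.5/(s(s+6.3)). The closed-loop characteristic equation is s² + (6.3 + 7.5·2.5)s + 7.5·28.1 = 0.
That is s² + 25.05s + 210.8 = 0, so ω_n = 14.52 rad/s and ζ = 25.05/(2·14.52) = 0.8628.

ζ = 0.863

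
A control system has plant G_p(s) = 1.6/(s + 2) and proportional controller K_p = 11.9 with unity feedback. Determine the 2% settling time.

T_s ≈ 0.19 s

Closed-loop transfer function: T(s) = K_p·G_p(s)/(1 + K_p·G_p(s)) = 19.04/(s + 2 + 19.04) = 19.04/(s + 21.04).
Time constant τ = 1/21.04 = 0.04753 s, so the 2% settling time is about 4τ = 0.19 s.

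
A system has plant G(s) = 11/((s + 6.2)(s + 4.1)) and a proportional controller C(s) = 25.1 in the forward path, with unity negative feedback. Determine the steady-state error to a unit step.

The loop is type 0. Static position error constant K_pos = C(0)·G(0) = 25.1·0.4327 = 10.86.
Steady-state error to a unit step: e_ss = 1/(1+K_pos) = 1/11.86 = 0.0843.

0.0843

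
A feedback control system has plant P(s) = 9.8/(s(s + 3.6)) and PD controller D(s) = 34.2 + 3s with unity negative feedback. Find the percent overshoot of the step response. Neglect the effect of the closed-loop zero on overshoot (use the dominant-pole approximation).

0.145%

Forward path: (34.2 + 3s)·9.8/(s(s+3.6)). The closed-loop characteristic equation is s² + (3.6 + 9.8·3)s + 9.8·34.2 = 0.
That is s² + 33s + 335.2 = 0, so ω_n = 18.31 rad/s and ζ = 33/(2·18.31) = 0.9013.
%OS = 100·exp(−πζ/√(1−ζ²)) = 0.145%.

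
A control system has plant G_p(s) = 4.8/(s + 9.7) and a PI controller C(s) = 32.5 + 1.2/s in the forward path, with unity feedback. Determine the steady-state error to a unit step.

0

The open loop C(s)G_p(s) has a pole at the origin (type 1), so the static position error constant is infinite and e_ss = 1/(1+∞) = 0.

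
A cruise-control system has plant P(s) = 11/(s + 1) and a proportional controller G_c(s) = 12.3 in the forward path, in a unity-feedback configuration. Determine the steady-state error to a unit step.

0.00734

The loop is type 0. Static position error constant K_pos = G_c(0)·P(0) = 12.3·11 = 135.3.
Steady-state error to a unit step: e_ss = 1/(1+K_pos) = 1/136.3 = 0.00734.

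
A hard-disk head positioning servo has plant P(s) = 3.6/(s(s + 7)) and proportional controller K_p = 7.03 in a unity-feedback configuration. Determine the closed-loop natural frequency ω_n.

1 + K_p·P(s) = 0 gives s² + 7s + 25.31 = 0.
Matching s² + 2ζω_n s + ω_n²: ω_n = √25.31 = 5.031 rad/s and 2ζω_n = 7, so ζ = 7/(2·5.031) = 0.696.

ω_n = 5.03 rad/s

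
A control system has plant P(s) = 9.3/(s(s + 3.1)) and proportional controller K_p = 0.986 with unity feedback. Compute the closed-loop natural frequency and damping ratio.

With unity feedback the closed-loop characteristic equation is s² + 3.1s + 0.986·9.3 = s² + 3.1s + 9.17 = 0.
So ω_n² = 9.17 ⇒ ω_n = 3.028 rad/s, and ζ = 3.1/(2ω_n) = 0.512.

ω_n = 3.03 rad/s, ζ = 0.512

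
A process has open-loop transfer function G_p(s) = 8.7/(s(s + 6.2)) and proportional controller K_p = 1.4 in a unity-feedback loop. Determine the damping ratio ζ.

ζ = 0.888

1 + K_p·G_p(s) = 0 gives s² + 6.2s + 12.18 = 0.
Matching s² + 2ζω_n s + ω_n²: ω_n = √12.18 = 3.49 rad/s and 2ζω_n = 6.2, so ζ = 6.2/(2·3.49) = 0.888.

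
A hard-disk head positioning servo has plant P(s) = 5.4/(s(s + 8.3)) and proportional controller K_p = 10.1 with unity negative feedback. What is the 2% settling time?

From 1 + K_pP(s) = 0: s² + 8.3s + 54.54 = 0 ⇒ ω_n = 7.385, ζ = 0.5619.
2% settling time T_s ≈ 4/(ζω_n) = 4/4.15 = 0.964 s.

T_s ≈ 0.964 s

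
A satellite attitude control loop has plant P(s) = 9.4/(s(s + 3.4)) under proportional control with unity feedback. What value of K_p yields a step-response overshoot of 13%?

K_p = 1.04

From %OS = 100·exp(−πζ/√(1−ζ²)) = 13%, ζ = −ln(0.13)/√(π²+ln²(0.13)) = 0.5446.
Characteristic equation s² + 3.4s + 9.4K_p = 0 gives ζ = 3.4/(2√(9.4K_p)).
Setting ζ = 0.5446: √(9.4K_p) = 3.4/(2·0.5446) = 3.121, so K_p = 9.742/9.4 = 1.04.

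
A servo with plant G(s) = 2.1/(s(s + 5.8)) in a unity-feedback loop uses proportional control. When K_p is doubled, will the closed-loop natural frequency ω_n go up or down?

ω_n = √(2.1·K_p), which grows with K_p.

increase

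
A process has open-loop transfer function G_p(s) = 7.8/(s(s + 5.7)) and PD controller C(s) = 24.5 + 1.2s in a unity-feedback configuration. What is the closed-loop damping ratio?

ζ = 0.545

Forward path: (24.5 + 1.2s)·7.8/(s(s+5.7)). The closed-loop characteristic equation is s² + (5.7 + 7.8·1.2)s + 7.8·24.5 = 0.
That is s² + 15.06s + 191.1 = 0, so ω_n = 13.82 rad/s and ζ = 15.06/(2·13.82) = 0.5447.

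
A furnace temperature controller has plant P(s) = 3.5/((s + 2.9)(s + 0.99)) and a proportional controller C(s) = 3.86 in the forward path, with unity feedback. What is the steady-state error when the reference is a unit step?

The loop is type 0. Static position error constant K_pos = C(0)·P(0) = 3.86·1.219 = 4.706.
Steady-state error to a unit step: e_ss = 1/(1+K_pos) = 1/5.706 = 0.175.

0.175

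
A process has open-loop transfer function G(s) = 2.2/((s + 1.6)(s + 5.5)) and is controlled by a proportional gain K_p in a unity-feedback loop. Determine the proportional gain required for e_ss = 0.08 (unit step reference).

K_p = 46

The loop is type 0, so e_ss(step) = 1/(1 + K_pos) with K_pos = K_p·G(0).
G(0) = 0.25. Require 1/(1 + K_p·0.25) = 0.08, so 1 + 0.25·K_p = 12.5.
K_p = (12.5 − 1)/0.25 = 46.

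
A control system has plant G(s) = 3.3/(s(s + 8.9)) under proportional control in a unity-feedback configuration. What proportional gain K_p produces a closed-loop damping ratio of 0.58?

K_p = 17.8

Closed-loop characteristic equation: s² + 8.9s + K_p·3.3 = 0.
So ω_n = √(3.3K_p) and 2ζω_n = 8.9, giving ζ = 8.9/(2√(3.3K_p)).
Setting ζ = 0.58: √(3.3K_p) = 8.9/(2·0.58) = 7.672, so K_p = 58.87/3.3 = 17.8.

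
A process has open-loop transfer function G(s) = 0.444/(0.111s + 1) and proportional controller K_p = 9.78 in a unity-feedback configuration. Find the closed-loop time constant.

τ = 0.0208 s

Closed loop: T(s) = K_p·G/(1+K_p·G) = 4.342/(0.111s + 1 + 4.342), with pole at s = −(1 + 4.342)/0.111 = −48.13.
Closed-loop time constant τ = 1/48.13 = 0.0208 s.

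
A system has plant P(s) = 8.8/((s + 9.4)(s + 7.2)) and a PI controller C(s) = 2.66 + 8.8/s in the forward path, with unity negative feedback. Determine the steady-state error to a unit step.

0

The open loop C(s)P(s) has a pole at the origin (type 1), so the static position error constant is infinite and e_ss = 1/(1+∞) = 0.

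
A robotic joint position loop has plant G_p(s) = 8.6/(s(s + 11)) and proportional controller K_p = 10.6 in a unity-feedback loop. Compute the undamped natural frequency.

The closed-loop denominator is s(s+11) + 10.6·8.6 = s² + 11s + 91.16.
Matching s² + 2ζω_n s + ω_n²: ω_n = √91.16 = 9.548 rad/s and 2ζω_n = 11, so ζ = 11/(2·9.548) = 0.576.

ω_n = 9.55 rad/s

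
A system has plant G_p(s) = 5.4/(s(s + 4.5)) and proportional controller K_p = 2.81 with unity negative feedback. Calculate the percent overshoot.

10.8%

The closed-loop denominator s² + 4.5s + 15.17 gives ω_n = √15.17 = 3.895 and ζ = 4.5/(2ω_n) = 0.5776.
%OS = 100·exp(−πζ/√(1−ζ²)) = 100·exp(−π·0.5776/√0.6664) = 10.8%.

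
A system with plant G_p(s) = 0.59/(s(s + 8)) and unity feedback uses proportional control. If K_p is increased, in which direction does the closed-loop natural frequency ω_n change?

increase

ω_n = √(0.59·K_p), which grows with K_p.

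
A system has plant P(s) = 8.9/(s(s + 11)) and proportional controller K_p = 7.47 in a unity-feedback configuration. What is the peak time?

The closed-loop denominator s² + 11s + 66.48 gives ω_n = √66.48 = 8.154 and ζ = 11/(2ω_n) = 0.6745.
Damped frequency ω_d = ω_n√(1−ζ²) = 6.019 rad/s, so peak time T_p = π/ω_d = 0.522 s.

T_p = 0.522 s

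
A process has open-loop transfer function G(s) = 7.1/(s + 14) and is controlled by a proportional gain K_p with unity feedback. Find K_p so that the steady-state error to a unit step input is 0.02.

K_p = 96.6

For a type-0 loop with proportional control, e_ss = 1/(1 + K_p·G(0)).
G(0) = 0.5071. Require 1/(1 + K_p·0.5071) = 0.02, so 1 + 0.5071·K_p = 50.
K_p = (50 − 1)/0.5071 = 96.6.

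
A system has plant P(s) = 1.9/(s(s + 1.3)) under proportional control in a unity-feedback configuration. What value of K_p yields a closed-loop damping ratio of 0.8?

K_p = 0.347

Closed-loop characteristic equation: s² + 1.3s + K_p·1.9 = 0.
So ω_n = √(1.9K_p) and 2ζω_n = 1.3, giving ζ = 1.3/(2√(1.9K_p)).
Setting ζ = 0.8: √(1.9K_p) = 1.3/(2·0.8) = 0.8125, so K_p = 0.6602/1.9 = 0.347.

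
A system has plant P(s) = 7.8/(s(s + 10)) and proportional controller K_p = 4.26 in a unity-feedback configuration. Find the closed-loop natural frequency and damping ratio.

The closed-loop denominator is s(s+10) + 4.26·7.8 = s² + 10s + 33.23.
Matching s² + 2ζω_n s + ω_n²: ω_n = √33.23 = 5.764 rad/s and 2ζω_n = 10, so ζ = 10/(2·5.764) = 0.867.

ω_n = 5.76 rad/s, ζ = 0.867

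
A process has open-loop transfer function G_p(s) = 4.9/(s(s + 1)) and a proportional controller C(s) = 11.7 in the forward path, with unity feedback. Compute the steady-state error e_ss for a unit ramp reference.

0.0174

The loop has one pole at the origin (type 1). Velocity error constant K_v = lim_{s→0} s·C(s)G_p(s) = 11.7·4.9/1 = 57.33.
Steady-state error to a unit ramp: e_ss = 1/K_v = 0.0174.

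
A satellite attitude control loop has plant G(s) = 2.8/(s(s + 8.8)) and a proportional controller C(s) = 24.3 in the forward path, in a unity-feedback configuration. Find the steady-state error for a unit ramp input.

The loop has one pole at the origin (type 1). Velocity error constant K_v = lim_{s→0} s·C(s)G(s) = 24.3·2.8/8.8 = 7.732.
Steady-state error to a unit ramp: e_ss = 1/K_v = 0.129.

0.129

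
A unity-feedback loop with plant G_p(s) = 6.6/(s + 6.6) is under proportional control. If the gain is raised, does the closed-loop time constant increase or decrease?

decrease

The closed-loop bandwidth 6.6+K_p·6.6 grows with K_p, so τ shrinks.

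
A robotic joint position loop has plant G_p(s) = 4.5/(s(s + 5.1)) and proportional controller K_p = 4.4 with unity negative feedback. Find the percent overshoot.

Closed-loop characteristic equation: s² + 5.1s + 19.8 = 0, so ω_n = 4.45 rad/s and ζ = 5.1/(2·4.45) = 0.5731.
%OS = 100·exp(−πζ/√(1−ζ²)) = 100·exp(−π·0.5731/√0.6716) = 11.1%.

11.1%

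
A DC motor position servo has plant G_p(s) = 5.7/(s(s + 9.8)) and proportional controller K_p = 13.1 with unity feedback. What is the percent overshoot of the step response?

11.5%

From 1 + K_pG_p(s) = 0: s² + 9.8s + 74.67 = 0 ⇒ ω_n = 8.641, ζ = 0.5671.
%OS = 100·exp(−πζ/√(1−ζ²)) = 100·exp(−π·0.5671/√0.6785) = 11.5%.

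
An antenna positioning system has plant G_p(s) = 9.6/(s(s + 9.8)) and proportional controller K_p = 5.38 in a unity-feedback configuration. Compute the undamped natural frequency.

1 + K_p·G_p(s) = 0 gives s² + 9.8s + 51.65 = 0.
Matching s² + 2ζω_n s + ω_n²: ω_n = √51.65 = 7.187 rad/s and 2ζω_n = 9.8, so ζ = 9.8/(2·7.187) = 0.682.

ω_n = 7.19 rad/s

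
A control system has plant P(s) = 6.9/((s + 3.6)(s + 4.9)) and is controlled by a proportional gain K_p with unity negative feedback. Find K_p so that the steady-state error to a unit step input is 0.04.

K_p = 61.4

Steady-state error for a unit step on this type-0 loop is 1/(1 + K_p·P(0)).
P(0) = 0.3912. Require 1/(1 + K_p·0.3912) = 0.04, so 1 + 0.3912·K_p = 25.
K_p = (25 − 1)/0.3912 = 61.4.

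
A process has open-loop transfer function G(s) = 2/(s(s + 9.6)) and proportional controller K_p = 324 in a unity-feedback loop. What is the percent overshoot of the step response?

The closed-loop denominator s² + 9.6s + 648 gives ω_n = √648 = 25.46 and ζ = 9.6/(2ω_n) = 0.1886.
%OS = 100·exp(−πζ/√(1−ζ²)) = 100·exp(−π·0.1886/√0.9644) = 54.7%.

54.7%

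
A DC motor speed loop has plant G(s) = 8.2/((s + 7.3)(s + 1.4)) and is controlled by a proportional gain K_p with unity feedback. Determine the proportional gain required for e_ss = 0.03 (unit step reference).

K_p = 40.3

For a type-0 loop with proportional control, e_ss = 1/(1 + K_p·G(0)).
G(0) = 0.8023. Require 1/(1 + K_p·0.8023) = 0.03, so 1 + 0.8023·K_p = 33.33.
K_p = (33.33 − 1)/0.8023 = 40.3.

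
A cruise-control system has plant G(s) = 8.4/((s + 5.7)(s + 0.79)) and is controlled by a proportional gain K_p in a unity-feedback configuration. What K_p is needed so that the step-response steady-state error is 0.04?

The loop is type 0, so e_ss(step) = 1/(1 + K_pos) with K_pos = K_p·G(0).
G(0) = 1.865. Require 1/(1 + K_p·1.865) = 0.04, so 1 + 1.865·K_p = 25.
K_p = (25 − 1)/1.865 = 12.9.

K_p = 12.9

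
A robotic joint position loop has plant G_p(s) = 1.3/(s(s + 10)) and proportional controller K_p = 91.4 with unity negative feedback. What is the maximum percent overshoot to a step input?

19.8%

From 1 + K_pG_p(s) = 0: s² + 10s + 118.8 = 0 ⇒ ω_n = 10.9, ζ = 0.4587.
%OS = 100·exp(−πζ/√(1−ζ²)) = 100·exp(−π·0.4587/√0.7896) = 19.8%.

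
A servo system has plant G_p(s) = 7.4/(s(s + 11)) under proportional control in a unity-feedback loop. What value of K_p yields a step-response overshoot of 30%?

From %OS = 100·exp(−πζ/√(1−ζ²)) = 30%, ζ = −ln(0.3)/√(π²+ln²(0.3)) = 0.3579.
Characteristic equation s² + 11s + 7.4K_p = 0 gives ζ = 11/(2√(7.4K_p)).
Setting ζ = 0.3579: √(7.4K_p) = 11/(2·0.3579) = 15.37, so K_p = 236.2/7.4 = 31.9.

K_p = 31.9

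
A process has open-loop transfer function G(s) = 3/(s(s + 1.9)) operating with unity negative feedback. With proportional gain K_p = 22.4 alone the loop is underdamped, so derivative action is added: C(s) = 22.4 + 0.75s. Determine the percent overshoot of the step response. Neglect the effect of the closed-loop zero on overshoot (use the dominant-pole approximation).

44%

Forward path: (22.4 + 0.75s)·3/(s(s+1.9)). The closed-loop characteristic equation is s² + (1.9 + 3·0.75)s + 3·22.4 = 0.
That is s² + 4.15s + 67.2 = 0, so ω_n = 8.198 rad/s and ζ = 4.15/(2·8.198) = 0.2531.
%OS = 100·exp(−πζ/√(1−ζ²)) = 44%.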